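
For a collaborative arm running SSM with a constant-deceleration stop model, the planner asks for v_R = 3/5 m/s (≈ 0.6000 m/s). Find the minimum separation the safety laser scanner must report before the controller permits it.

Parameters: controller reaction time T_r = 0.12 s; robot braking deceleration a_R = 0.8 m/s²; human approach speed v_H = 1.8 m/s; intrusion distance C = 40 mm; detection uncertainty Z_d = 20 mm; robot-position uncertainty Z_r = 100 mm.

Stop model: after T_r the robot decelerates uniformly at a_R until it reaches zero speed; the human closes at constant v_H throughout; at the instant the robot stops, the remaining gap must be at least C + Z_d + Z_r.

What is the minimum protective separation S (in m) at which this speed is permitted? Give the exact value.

braking lasts T_s = (3/5)/(4/5) = 0.7500 s
robot in T_r: 0.6000·0.1200 = 0.0720 m
braking distance = 0.6000²/(2·0.8000) = 0.2250 m
person approaches 1.8000·(0.1200+0.7500) = 1.5660 m
C+Z_d+Z_r = 0.0400+0.0200+0.1000 = 0.1600 m
S_min ≈ 0.0720+0.2250+1.5660+0.1600  ⇒  S_min = 2023/1000 m

S_min = 2023/1000 m = 2.0230 m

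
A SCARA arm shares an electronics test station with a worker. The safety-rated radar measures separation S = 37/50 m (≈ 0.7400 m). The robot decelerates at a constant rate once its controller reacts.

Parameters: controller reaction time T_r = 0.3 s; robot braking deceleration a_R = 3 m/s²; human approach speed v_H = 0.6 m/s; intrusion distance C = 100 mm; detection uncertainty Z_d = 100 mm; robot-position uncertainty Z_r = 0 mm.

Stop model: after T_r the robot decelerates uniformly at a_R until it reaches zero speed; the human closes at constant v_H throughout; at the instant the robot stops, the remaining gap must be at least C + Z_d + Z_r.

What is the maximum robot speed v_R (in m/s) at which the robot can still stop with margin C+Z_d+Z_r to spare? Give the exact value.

quadratic (1/6)·v² + (1/2)·v + (-9/25) = 0
  disc = (1/2)² − 4·(1/6)·(-9/25) = 49/100 ; √disc = 7/10
  v_R = (−(1/2) + 7/10) / (2·(1/6)) = 3/5 m/s
check:
braking lasts T_s = (3/5)/3 = 0.2000 s
robot in T_r: 0.6000·0.3000 = 0.1800 m
braking distance = 0.6000²/(2·3.0000) = 0.0600 m
person approaches 0.6000·(0.3000+0.2000) = 0.3000 m
C+Z_d+Z_r = 0.1000+0.1000+0.0000 = 0.2000 m
sum ≈ 0.1800+0.0600+0.3000+0.2000 ≈ 0.7400 m = S ✓

v_R_max = 3/5 m/s = 0.6000 m/s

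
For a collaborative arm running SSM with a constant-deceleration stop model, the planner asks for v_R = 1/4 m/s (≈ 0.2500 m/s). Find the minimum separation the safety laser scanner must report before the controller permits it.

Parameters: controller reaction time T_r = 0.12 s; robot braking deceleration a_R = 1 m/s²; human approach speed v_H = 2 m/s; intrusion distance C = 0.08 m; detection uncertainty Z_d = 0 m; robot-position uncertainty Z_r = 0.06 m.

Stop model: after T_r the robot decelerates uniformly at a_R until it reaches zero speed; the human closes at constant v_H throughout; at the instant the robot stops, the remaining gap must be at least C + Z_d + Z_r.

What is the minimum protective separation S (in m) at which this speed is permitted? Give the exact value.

T_s = v_R/a_R = (1/4)/1 = 0.2500 s
robot in T_r: 0.2500·0.1200 = 0.0300 m
braking distance = 0.2500²/(2·1.0000) = 0.0312 m
human over T_r+T_s: 2.0000·(0.1200+0.2500) = 0.7400 m
residual clearance needed = 0.0800+0.0000+0.0600 = 0.1400 m
S_min ≈ 0.0300+0.0312+0.7400+0.1400  ⇒  S_min = 753/800 m

S_min = 753/800 m = 0.9413 m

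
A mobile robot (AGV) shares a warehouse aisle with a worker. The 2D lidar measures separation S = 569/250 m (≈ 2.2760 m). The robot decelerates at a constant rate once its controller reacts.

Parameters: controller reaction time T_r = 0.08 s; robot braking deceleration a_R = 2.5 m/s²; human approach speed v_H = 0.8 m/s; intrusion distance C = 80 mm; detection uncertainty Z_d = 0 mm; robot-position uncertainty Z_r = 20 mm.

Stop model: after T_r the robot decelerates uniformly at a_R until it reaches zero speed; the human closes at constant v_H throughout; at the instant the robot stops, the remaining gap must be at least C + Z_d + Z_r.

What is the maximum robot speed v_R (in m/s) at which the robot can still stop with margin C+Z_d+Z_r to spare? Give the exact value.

v_R_max = 12/5 m/s = 2.4000 m/s

at the boundary: (1/5)·v² + (2/5)·v + (-264/125) = 0
  disc = (2/5)² − 4·(1/5)·(-264/125) = 1156/625 ; √disc = 34/25
  v_R = (−(2/5) + 34/25) / (2·(1/5)) = 12/5 m/s
check:
braking lasts T_s = (12/5)/(5/2) = 0.9600 s
reaction-phase robot travel = 2.4000·0.0800 = 0.1920 m
braking distance = 2.4000²/(2·2.5000) = 1.1520 m
person approaches 0.8000·(0.0800+0.9600) = 0.8320 m
C+Z_d+Z_r = 0.0800+0.0000+0.0200 = 0.1000 m
sum ≈ 0.1920+1.1520+0.8320+0.1000 ≈ 2.2760 m = S ✓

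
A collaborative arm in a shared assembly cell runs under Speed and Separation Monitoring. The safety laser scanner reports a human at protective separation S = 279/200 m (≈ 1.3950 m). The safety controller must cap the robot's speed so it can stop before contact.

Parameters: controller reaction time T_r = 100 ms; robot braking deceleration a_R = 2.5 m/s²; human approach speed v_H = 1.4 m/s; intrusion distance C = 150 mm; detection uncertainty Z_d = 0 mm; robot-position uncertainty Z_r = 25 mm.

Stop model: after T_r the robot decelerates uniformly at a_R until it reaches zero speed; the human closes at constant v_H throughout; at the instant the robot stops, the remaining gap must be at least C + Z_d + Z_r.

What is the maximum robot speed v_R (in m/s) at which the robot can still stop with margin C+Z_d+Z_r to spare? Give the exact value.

at the boundary: (1/5)·v² + (33/50)·v + (-27/25) = 0
  disc = (33/50)² − 4·(1/5)·(-27/25) = 3249/2500 ; √disc = 57/50
  v_R = (−(33/50) + 57/50) / (2·(1/5)) = 6/5 m/s
check:
T_s = v_R/a_R = (6/5)/(5/2) = 0.4800 s
robot covers v_R·T_r = 1.2000·0.1000 = 0.1200 m before braking
braking distance = 1.2000²/(2·2.5000) = 0.2880 m
person approaches 1.4000·(0.1000+0.4800) = 0.8120 m
margins: 0.1500+0.0000+0.0250 = 0.1750 m
sum ≈ 0.1200+0.2880+0.8120+0.1750 ≈ 1.3950 m = S ✓

v_R_max = 6/5 m/s = 1.2000 m/s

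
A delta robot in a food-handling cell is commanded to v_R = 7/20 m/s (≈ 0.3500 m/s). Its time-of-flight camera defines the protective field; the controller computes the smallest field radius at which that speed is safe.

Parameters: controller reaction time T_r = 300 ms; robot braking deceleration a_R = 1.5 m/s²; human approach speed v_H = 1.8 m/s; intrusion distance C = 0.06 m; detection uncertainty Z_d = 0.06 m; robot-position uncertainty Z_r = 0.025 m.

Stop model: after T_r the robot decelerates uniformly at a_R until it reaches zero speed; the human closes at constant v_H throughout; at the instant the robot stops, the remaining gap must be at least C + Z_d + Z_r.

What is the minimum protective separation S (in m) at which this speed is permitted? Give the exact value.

S_min = 1501/1200 m = 1.2508 m

stop time T_s = (7/20)/(3/2) = 0.2333 s
reaction-phase robot travel = 0.3500·0.3000 = 0.1050 m
robot under decel: 0.3500²/(2·1.5000) = 0.0408 m
human over T_r+T_s: 1.8000·(0.3000+0.2333) = 0.9600 m
margins: 0.0600+0.0600+0.0250 = 0.1450 m
S_min ≈ 0.1050+0.0408+0.9600+0.1450  ⇒  S_min = 1501/1200 m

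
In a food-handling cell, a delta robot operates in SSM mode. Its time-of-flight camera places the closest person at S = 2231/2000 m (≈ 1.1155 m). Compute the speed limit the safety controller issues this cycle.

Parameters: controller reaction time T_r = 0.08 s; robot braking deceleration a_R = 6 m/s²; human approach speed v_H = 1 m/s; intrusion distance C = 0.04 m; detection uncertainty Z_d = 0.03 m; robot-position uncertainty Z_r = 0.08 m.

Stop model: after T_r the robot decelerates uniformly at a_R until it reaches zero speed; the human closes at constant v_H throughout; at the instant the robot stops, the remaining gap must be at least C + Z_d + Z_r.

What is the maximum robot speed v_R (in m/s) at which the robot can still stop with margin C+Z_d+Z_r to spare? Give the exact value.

quadratic (1/12)·v² + (37/150)·v + (-1771/2000) = 0
  disc = (37/150)² − 4·(1/12)·(-1771/2000) = 32041/90000 ; √disc = 179/300
  v_R = (−(37/150) + 179/300) / (2·(1/12)) = 21/10 m/s
check:
stop time T_s = (21/10)/6 = 0.3500 s
reaction-phase robot travel = 2.1000·0.0800 = 0.1680 m
robot covers 2.1000·0.3500 − ½·6.0000·0.3500² = 0.3675 m while stopping
person approaches 1.0000·(0.0800+0.3500) = 0.4300 m
residual clearance needed = 0.0400+0.0300+0.0800 = 0.1500 m
sum ≈ 0.1680+0.3675+0.4300+0.1500 ≈ 1.1155 m = S ✓

v_R_max = 21/10 m/s = 2.1000 m/s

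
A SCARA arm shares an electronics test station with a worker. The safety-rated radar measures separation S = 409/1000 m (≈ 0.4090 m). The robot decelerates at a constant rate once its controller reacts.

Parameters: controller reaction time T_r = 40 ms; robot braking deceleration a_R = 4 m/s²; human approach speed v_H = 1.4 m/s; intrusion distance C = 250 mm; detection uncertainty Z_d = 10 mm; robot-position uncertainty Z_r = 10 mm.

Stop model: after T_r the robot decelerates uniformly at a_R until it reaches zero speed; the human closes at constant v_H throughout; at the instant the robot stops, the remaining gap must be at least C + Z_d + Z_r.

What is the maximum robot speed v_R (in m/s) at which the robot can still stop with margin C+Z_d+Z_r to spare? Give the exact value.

collect terms ⇒ (1/8)·v_R² + (39/100)·v_R + (-83/1000) = 0
  disc = (39/100)² − 4·(1/8)·(-83/1000) = 121/625 ; √disc = 11/25
  v_R = (−(39/100) + 11/25) / (2·(1/8)) = 1/5 m/s
check:
braking lasts T_s = (1/5)/4 = 0.0500 s
robot covers v_R·T_r = 0.2000·0.0400 = 0.0080 m before braking
robot under decel: 0.2000²/(2·4.0000) = 0.0050 m
person approaches 1.4000·(0.0400+0.0500) = 0.1260 m
C+Z_d+Z_r = 0.2500+0.0100+0.0100 = 0.2700 m
sum ≈ 0.0080+0.0050+0.1260+0.2700 ≈ 0.4090 m = S ✓

v_R_max = 1/5 m/s = 0.2000 m/s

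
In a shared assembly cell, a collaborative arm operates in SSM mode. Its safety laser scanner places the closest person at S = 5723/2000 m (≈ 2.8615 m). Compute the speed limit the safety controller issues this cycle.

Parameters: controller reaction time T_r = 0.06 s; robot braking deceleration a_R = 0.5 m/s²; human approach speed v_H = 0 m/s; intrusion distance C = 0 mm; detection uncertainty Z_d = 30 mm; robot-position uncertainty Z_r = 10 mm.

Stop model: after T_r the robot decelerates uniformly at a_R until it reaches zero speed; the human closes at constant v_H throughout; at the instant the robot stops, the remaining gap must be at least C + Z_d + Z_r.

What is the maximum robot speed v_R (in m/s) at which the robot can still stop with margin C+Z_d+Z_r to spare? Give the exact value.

quadratic (1)·v² + (3/50)·v + (-5643/2000) = 0
  disc = (3/50)² − 4·(1)·(-5643/2000) = 7056/625 ; √disc = 84/25
  v_R = (−(3/50) + 84/25) / (2·(1)) = 33/20 m/s
check:
T_s = v_R/a_R = (33/20)/(1/2) = 3.3000 s
reaction-phase robot travel = 1.6500·0.0600 = 0.0990 m
robot under decel: 1.6500²/(2·0.5000) = 2.7225 m
human closes 0.0000·3.3600 = 0.0000 m
residual clearance needed = 0.0000+0.0300+0.0100 = 0.0400 m
sum ≈ 0.0990+2.7225+0.0000+0.0400 ≈ 2.8615 m = S ✓

v_R_max = 33/20 m/s = 1.6500 m/s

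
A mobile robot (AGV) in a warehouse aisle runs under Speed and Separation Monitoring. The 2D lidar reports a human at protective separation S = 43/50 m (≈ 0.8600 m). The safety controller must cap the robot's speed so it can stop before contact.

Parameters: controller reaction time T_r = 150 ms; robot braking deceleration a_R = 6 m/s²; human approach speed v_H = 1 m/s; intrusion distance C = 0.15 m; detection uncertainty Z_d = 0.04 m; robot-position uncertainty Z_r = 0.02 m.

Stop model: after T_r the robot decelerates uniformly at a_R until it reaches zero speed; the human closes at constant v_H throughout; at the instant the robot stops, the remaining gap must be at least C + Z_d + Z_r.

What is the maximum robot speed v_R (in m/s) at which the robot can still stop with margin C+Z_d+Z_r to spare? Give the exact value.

v_R_max = 6/5 m/s = 1.2000 m/s

quadratic (1/12)·v² + (19/60)·v + (-1/2) = 0
  disc = (19/60)² − 4·(1/12)·(-1/2) = 961/3600 ; √disc = 31/60
  v_R = (−(19/60) + 31/60) / (2·(1/12)) = 6/5 m/s
check:
braking lasts T_s = (6/5)/6 = 0.2000 s
robot covers v_R·T_r = 1.2000·0.1500 = 0.1800 m before braking
robot covers 1.2000·0.2000 − ½·6.0000·0.2000² = 0.1200 m while stopping
human closes 1.0000·0.3500 = 0.3500 m
C+Z_d+Z_r = 0.1500+0.0400+0.0200 = 0.2100 m
sum ≈ 0.1800+0.1200+0.3500+0.2100 ≈ 0.8600 m = S ✓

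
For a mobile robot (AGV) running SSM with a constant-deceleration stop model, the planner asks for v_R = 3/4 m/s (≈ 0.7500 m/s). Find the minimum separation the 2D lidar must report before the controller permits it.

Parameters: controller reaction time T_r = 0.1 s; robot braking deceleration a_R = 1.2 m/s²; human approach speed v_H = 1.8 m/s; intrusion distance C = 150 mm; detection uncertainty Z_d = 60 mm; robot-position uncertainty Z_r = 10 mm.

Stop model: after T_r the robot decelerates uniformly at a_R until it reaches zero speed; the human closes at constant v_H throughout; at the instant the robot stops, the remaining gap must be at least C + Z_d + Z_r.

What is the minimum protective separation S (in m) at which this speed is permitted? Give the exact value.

S_min = 587/320 m = 1.8344 m

stop time T_s = (3/4)/(6/5) = 0.6250 s
reaction-phase robot travel = 0.7500·0.1000 = 0.0750 m
robot covers 0.7500·0.6250 − ½·1.2000·0.6250² = 0.2344 m while stopping
person approaches 1.8000·(0.1000+0.6250) = 1.3050 m
margins: 0.1500+0.0600+0.0100 = 0.2200 m
S_min ≈ 0.0750+0.2344+1.3050+0.2200  ⇒  S_min = 587/320 m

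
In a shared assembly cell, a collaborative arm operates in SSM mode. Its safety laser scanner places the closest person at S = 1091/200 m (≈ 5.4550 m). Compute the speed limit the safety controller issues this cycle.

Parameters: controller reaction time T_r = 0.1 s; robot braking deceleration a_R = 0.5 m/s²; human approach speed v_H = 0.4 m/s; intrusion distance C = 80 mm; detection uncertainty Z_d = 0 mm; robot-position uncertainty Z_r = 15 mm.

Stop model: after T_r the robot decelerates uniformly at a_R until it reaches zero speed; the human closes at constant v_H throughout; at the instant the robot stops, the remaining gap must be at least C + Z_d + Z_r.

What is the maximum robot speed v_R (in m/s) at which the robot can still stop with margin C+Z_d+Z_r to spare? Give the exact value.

collect terms ⇒ (1)·v_R² + (9/10)·v_R + (-133/25) = 0
  disc = (9/10)² − 4·(1)·(-133/25) = 2209/100 ; √disc = 47/10
  v_R = (−(9/10) + 47/10) / (2·(1)) = 19/10 m/s
check:
braking lasts T_s = (19/10)/(1/2) = 3.8000 s
robot in T_r: 1.9000·0.1000 = 0.1900 m
robot covers 1.9000·3.8000 − ½·0.5000·3.8000² = 3.6100 m while stopping
human closes 0.4000·3.9000 = 1.5600 m
residual clearance needed = 0.0800+0.0000+0.0150 = 0.0950 m
sum ≈ 0.1900+3.6100+1.5600+0.0950 ≈ 5.4550 m = S ✓

v_R_max = 19/10 m/s = 1.9000 m/s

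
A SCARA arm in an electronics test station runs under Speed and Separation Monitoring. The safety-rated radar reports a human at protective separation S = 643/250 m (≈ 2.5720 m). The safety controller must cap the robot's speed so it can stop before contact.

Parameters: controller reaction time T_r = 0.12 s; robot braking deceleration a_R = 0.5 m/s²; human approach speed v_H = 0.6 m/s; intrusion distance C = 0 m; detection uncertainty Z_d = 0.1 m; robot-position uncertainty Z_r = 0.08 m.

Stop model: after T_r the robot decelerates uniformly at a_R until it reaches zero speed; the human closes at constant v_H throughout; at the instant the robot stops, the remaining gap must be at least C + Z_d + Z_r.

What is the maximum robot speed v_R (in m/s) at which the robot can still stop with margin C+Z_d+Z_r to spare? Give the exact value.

v_R_max = 1 m/s = 1.0000 m/s

quadratic (1)·v² + (33/25)·v + (-58/25) = 0
  disc = (33/25)² − 4·(1)·(-58/25) = 6889/625 ; √disc = 83/25
  v_R = (−(33/25) + 83/25) / (2·(1)) = 1 m/s
check:
stop time T_s = 1/(1/2) = 2.0000 s
robot in T_r: 1.0000·0.1200 = 0.1200 m
braking distance = 1.0000²/(2·0.5000) = 1.0000 m
human closes 0.6000·2.1200 = 1.2720 m
margins: 0.0000+0.1000+0.0800 = 0.1800 m
sum ≈ 0.1200+1.0000+1.2720+0.1800 ≈ 2.5720 m = S ✓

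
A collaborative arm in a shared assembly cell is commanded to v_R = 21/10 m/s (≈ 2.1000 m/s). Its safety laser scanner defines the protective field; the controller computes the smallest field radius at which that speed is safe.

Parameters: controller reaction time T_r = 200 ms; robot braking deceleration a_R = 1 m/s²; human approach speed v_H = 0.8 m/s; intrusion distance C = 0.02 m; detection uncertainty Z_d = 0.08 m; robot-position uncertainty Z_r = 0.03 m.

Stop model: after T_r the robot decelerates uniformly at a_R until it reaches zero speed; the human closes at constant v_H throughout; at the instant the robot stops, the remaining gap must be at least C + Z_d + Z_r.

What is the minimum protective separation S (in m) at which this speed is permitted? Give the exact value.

S_min = 919/200 m = 4.5950 m

stop time T_s = (21/10)/1 = 2.1000 s
reaction-phase robot travel = 2.1000·0.2000 = 0.4200 m
robot covers 2.1000·2.1000 − ½·1.0000·2.1000² = 2.2050 m while stopping
human closes 0.8000·2.3000 = 1.8400 m
residual clearance needed = 0.0200+0.0800+0.0300 = 0.1300 m
S_min ≈ 0.4200+2.2050+1.8400+0.1300  ⇒  S_min = 919/200 m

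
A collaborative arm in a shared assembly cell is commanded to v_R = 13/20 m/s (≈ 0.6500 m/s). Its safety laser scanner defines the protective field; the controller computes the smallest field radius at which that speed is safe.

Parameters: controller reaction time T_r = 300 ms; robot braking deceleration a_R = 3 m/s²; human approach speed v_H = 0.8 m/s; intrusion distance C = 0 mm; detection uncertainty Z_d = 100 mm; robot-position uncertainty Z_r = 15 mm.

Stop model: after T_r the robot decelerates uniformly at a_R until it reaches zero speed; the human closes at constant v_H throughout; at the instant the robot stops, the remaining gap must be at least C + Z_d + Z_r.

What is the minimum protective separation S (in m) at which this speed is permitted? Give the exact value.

braking lasts T_s = (13/20)/3 = 0.2167 s
robot covers v_R·T_r = 0.6500·0.3000 = 0.1950 m before braking
braking distance = 0.6500²/(2·3.0000) = 0.0704 m
human closes 0.8000·0.5167 = 0.4133 m
margins: 0.0000+0.1000+0.0150 = 0.1150 m
S_min ≈ 0.1950+0.0704+0.4133+0.1150  ⇒  S_min = 127/160 m

S_min = 127/160 m = 0.7937 m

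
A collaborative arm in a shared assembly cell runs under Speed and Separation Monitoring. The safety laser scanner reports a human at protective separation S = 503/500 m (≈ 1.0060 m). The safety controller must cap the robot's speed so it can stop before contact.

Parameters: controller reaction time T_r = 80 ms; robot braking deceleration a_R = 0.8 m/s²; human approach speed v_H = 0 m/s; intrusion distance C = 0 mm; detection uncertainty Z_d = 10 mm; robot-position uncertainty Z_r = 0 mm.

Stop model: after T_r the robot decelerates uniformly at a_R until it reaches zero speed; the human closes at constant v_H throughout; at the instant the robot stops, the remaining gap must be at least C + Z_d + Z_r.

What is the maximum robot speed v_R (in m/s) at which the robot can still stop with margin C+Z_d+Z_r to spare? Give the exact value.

v_R_max = 6/5 m/s = 1.2000 m/s

collect terms ⇒ (5/8)·v_R² + (2/25)·v_R + (-249/250) = 0
  disc = (2/25)² − 4·(5/8)·(-249/250) = 6241/2500 ; √disc = 79/50
  v_R = (−(2/25) + 79/50) / (2·(5/8)) = 6/5 m/s
check:
T_s = v_R/a_R = (6/5)/(4/5) = 1.5000 s
robot in T_r: 1.2000·0.0800 = 0.0960 m
robot covers 1.2000·1.5000 − ½·0.8000·1.5000² = 0.9000 m while stopping
person approaches 0.0000·(0.0800+1.5000) = 0.0000 m
margins: 0.0000+0.0100+0.0000 = 0.0100 m
sum ≈ 0.0960+0.9000+0.0000+0.0100 ≈ 1.0060 m = S ✓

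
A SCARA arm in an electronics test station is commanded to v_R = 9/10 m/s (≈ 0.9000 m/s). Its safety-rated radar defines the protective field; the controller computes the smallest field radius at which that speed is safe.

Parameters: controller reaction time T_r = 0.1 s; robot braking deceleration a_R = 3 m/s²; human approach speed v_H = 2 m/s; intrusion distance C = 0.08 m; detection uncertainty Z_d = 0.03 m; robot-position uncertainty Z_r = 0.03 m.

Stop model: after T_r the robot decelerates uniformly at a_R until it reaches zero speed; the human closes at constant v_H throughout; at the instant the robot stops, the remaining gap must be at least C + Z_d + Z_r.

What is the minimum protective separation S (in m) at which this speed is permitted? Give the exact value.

S_min = 233/200 m = 1.1650 m

stop time T_s = (9/10)/3 = 0.3000 s
reaction-phase robot travel = 0.9000·0.1000 = 0.0900 m
robot under decel: 0.9000²/(2·3.0000) = 0.1350 m
human over T_r+T_s: 2.0000·(0.1000+0.3000) = 0.8000 m
C+Z_d+Z_r = 0.0800+0.0300+0.0300 = 0.1400 m
S_min ≈ 0.0900+0.1350+0.8000+0.1400  ⇒  S_min = 233/200 m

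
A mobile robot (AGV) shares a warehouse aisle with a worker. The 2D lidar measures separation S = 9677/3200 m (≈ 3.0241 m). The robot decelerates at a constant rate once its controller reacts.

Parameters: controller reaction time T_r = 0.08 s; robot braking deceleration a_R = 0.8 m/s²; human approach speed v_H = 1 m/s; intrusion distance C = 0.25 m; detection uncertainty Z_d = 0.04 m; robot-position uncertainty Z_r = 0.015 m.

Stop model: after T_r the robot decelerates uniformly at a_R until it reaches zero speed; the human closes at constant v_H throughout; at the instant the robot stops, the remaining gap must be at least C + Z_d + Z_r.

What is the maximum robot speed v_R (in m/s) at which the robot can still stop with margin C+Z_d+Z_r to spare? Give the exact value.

v_R_max = 5/4 m/s = 1.2500 m/s

quadratic (5/8)·v² + (133/100)·v + (-1689/640) = 0
  disc = (133/100)² − 4·(5/8)·(-1689/640) = 1338649/160000 ; √disc = 1157/400
  v_R = (−(133/100) + 1157/400) / (2·(5/8)) = 5/4 m/s
check:
stop time T_s = (5/4)/(4/5) = 1.5625 s
robot covers v_R·T_r = 1.2500·0.0800 = 0.1000 m before braking
robot under decel: 1.2500²/(2·0.8000) = 0.9766 m
human closes 1.0000·1.6425 = 1.6425 m
C+Z_d+Z_r = 0.2500+0.0400+0.0150 = 0.3050 m
sum ≈ 0.1000+0.9766+1.6425+0.3050 ≈ 3.0241 m = S ✓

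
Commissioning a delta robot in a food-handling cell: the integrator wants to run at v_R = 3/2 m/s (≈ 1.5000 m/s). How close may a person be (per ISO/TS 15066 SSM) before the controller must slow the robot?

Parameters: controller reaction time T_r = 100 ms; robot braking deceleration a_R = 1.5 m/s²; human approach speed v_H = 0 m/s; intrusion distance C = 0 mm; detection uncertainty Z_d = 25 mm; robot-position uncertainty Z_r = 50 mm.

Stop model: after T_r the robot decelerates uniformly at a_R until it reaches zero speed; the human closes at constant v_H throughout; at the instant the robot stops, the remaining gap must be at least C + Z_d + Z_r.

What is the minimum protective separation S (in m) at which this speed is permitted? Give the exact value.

S_min = 39/40 m = 0.9750 m

T_s = v_R/a_R = (3/2)/(3/2) = 1.0000 s
robot in T_r: 1.5000·0.1000 = 0.1500 m
robot under decel: 1.5000²/(2·1.5000) = 0.7500 m
person approaches 0.0000·(0.1000+1.0000) = 0.0000 m
margins: 0.0000+0.0250+0.0500 = 0.0750 m
S_min ≈ 0.1500+0.7500+0.0000+0.0750  ⇒  S_min = 39/40 m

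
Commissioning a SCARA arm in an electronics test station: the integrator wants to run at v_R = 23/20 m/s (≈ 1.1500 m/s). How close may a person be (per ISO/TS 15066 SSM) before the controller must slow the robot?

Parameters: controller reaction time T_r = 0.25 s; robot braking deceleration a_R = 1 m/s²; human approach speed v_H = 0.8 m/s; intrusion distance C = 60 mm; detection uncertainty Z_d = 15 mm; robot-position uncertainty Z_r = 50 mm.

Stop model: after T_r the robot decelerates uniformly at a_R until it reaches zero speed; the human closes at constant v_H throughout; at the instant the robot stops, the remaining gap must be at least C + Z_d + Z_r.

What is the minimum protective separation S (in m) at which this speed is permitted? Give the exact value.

S_min = 351/160 m = 2.1938 m

stop time T_s = (23/20)/1 = 1.1500 s
robot in T_r: 1.1500·0.2500 = 0.2875 m
braking distance = 1.1500²/(2·1.0000) = 0.6613 m
person approaches 0.8000·(0.2500+1.1500) = 1.1200 m
residual clearance needed = 0.0600+0.0150+0.0500 = 0.1250 m
S_min ≈ 0.2875+0.6613+1.1200+0.1250  ⇒  S_min = 351/160 m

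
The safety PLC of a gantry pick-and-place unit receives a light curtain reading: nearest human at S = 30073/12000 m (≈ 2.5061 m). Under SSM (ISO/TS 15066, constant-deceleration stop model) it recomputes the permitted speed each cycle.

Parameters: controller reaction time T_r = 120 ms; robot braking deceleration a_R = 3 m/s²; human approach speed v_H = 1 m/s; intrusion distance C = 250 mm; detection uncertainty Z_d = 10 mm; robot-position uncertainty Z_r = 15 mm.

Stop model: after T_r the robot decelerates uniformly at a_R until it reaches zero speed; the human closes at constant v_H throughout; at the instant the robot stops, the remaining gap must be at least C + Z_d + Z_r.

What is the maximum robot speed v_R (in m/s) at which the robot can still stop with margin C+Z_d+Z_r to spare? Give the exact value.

at the boundary: (1/6)·v² + (34/75)·v + (-25333/12000) = 0
  disc = (34/75)² − 4·(1/6)·(-25333/12000) = 16129/10000 ; √disc = 127/100
  v_R = (−(34/75) + 127/100) / (2·(1/6)) = 49/20 m/s
check:
T_s = v_R/a_R = (49/20)/3 = 0.8167 s
robot covers v_R·T_r = 2.4500·0.1200 = 0.2940 m before braking
robot under decel: 2.4500²/(2·3.0000) = 1.0004 m
human over T_r+T_s: 1.0000·(0.1200+0.8167) = 0.9367 m
C+Z_d+Z_r = 0.2500+0.0100+0.0150 = 0.2750 m
sum ≈ 0.2940+1.0004+0.9367+0.2750 ≈ 2.5061 m = S ✓

v_R_max = 49/20 m/s = 2.4500 m/s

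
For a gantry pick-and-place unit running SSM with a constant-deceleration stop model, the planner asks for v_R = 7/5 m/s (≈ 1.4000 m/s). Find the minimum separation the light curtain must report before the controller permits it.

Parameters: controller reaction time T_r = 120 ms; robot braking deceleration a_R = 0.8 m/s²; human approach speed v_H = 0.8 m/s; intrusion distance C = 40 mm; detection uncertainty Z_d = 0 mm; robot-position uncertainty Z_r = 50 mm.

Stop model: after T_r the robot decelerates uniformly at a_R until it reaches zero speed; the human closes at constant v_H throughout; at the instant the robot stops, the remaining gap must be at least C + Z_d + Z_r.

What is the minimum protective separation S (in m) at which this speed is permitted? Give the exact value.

stop time T_s = (7/5)/(4/5) = 1.7500 s
robot in T_r: 1.4000·0.1200 = 0.1680 m
braking distance = 1.4000²/(2·0.8000) = 1.2250 m
person approaches 0.8000·(0.1200+1.7500) = 1.4960 m
C+Z_d+Z_r = 0.0400+0.0000+0.0500 = 0.0900 m
S_min ≈ 0.1680+1.2250+1.4960+0.0900  ⇒  S_min = 2979/1000 m

S_min = 2979/1000 m = 2.9790 m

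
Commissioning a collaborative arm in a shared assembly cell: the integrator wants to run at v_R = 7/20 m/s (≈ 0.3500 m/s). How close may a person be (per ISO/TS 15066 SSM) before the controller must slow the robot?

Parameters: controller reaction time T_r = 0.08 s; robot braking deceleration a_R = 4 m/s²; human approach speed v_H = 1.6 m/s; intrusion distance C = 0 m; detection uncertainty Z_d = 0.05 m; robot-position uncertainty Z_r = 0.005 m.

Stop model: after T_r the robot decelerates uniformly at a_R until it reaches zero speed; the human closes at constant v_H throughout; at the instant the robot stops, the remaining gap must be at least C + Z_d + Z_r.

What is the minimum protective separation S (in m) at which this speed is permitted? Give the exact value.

stop time T_s = (7/20)/4 = 0.0875 s
robot in T_r: 0.3500·0.0800 = 0.0280 m
braking distance = 0.3500²/(2·4.0000) = 0.0153 m
human over T_r+T_s: 1.6000·(0.0800+0.0875) = 0.2680 m
residual clearance needed = 0.0000+0.0500+0.0050 = 0.0550 m
S_min ≈ 0.0280+0.0153+0.2680+0.0550  ⇒  S_min = 5861/16000 m

S_min = 5861/16000 m = 0.3663 m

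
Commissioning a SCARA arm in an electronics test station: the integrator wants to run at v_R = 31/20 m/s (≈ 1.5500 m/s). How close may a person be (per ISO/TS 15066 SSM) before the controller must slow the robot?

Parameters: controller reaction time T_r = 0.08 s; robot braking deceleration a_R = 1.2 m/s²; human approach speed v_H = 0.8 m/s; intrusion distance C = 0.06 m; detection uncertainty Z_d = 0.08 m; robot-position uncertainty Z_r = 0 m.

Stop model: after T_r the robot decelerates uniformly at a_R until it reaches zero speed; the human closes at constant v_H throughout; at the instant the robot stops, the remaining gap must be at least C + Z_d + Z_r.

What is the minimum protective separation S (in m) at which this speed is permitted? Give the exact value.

S_min = 18899/8000 m = 2.3624 m

braking lasts T_s = (31/20)/(6/5) = 1.2917 s
robot covers v_R·T_r = 1.5500·0.0800 = 0.1240 m before braking
robot covers 1.5500·1.2917 − ½·1.2000·1.2917² = 1.0010 m while stopping
human over T_r+T_s: 0.8000·(0.0800+1.2917) = 1.0973 m
C+Z_d+Z_r = 0.0600+0.0800+0.0000 = 0.1400 m
S_min ≈ 0.1240+1.0010+1.0973+0.1400  ⇒  S_min = 18899/8000 m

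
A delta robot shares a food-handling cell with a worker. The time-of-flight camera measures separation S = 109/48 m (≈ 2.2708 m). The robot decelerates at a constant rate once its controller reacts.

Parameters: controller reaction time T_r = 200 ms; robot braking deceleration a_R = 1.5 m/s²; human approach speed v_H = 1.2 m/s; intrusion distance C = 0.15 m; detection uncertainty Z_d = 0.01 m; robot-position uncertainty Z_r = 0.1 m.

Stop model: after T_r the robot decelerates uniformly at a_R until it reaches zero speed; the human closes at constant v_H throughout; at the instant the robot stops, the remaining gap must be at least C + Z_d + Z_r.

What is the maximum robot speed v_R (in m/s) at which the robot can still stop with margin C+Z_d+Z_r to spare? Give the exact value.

v_R_max = 5/4 m/s = 1.2500 m/s

quadratic (1/3)·v² + (1)·v + (-85/48) = 0
  disc = (1)² − 4·(1/3)·(-85/48) = 121/36 ; √disc = 11/6
  v_R = (−(1) + 11/6) / (2·(1/3)) = 5/4 m/s
check:
T_s = v_R/a_R = (5/4)/(3/2) = 0.8333 s
robot in T_r: 1.2500·0.2000 = 0.2500 m
braking distance = 1.2500²/(2·1.5000) = 0.5208 m
person approaches 1.2000·(0.2000+0.8333) = 1.2400 m
margins: 0.1500+0.0100+0.1000 = 0.2600 m
sum ≈ 0.2500+0.5208+1.2400+0.2600 ≈ 2.2708 m = S ✓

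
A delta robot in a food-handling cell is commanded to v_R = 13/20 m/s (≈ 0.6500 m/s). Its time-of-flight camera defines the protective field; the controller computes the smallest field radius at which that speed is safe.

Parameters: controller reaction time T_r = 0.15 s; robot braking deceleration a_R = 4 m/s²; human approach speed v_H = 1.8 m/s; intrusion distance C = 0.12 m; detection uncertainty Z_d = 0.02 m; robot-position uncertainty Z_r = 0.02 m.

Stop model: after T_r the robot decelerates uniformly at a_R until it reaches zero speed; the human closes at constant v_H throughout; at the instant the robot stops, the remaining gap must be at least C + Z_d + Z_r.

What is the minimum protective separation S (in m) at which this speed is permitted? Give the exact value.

braking lasts T_s = (13/20)/4 = 0.1625 s
robot in T_r: 0.6500·0.1500 = 0.0975 m
braking distance = 0.6500²/(2·4.0000) = 0.0528 m
person approaches 1.8000·(0.1500+0.1625) = 0.5625 m
residual clearance needed = 0.1200+0.0200+0.0200 = 0.1600 m
S_min ≈ 0.0975+0.0528+0.5625+0.1600  ⇒  S_min = 2793/3200 m

S_min = 2793/3200 m = 0.8728 m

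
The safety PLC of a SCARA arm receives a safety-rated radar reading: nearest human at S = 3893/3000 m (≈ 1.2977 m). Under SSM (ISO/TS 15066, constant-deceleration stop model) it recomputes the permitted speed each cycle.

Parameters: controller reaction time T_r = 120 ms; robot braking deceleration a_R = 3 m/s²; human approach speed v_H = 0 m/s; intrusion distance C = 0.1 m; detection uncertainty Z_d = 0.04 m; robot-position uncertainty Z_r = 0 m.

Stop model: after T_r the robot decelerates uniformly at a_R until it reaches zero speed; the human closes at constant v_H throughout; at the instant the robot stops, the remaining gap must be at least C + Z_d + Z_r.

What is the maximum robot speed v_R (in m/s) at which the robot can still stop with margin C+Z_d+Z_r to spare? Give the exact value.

v_R_max = 23/10 m/s = 2.3000 m/s

at the boundary: (1/6)·v² + (3/25)·v + (-3473/3000) = 0
  disc = (3/25)² − 4·(1/6)·(-3473/3000) = 17689/22500 ; √disc = 133/150
  v_R = (−(3/25) + 133/150) / (2·(1/6)) = 23/10 m/s
check:
T_s = v_R/a_R = (23/10)/3 = 0.7667 s
robot covers v_R·T_r = 2.3000·0.1200 = 0.2760 m before braking
robot covers 2.3000·0.7667 − ½·3.0000·0.7667² = 0.8817 m while stopping
person approaches 0.0000·(0.1200+0.7667) = 0.0000 m
C+Z_d+Z_r = 0.1000+0.0400+0.0000 = 0.1400 m
sum ≈ 0.2760+0.8817+0.0000+0.1400 ≈ 1.2977 m = S ✓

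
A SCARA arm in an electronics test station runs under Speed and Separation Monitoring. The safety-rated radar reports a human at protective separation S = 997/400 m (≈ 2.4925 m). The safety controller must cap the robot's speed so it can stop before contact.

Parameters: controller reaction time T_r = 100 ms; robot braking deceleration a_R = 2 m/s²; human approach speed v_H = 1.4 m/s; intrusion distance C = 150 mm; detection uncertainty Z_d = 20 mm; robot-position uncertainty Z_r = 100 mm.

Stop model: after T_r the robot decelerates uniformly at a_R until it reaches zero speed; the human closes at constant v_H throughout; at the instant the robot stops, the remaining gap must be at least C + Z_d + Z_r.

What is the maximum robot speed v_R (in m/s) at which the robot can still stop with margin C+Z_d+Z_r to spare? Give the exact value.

v_R_max = 17/10 m/s = 1.7000 m/s

collect terms ⇒ (1/4)·v_R² + (4/5)·v_R + (-833/400) = 0
  disc = (4/5)² − 4·(1/4)·(-833/400) = 1089/400 ; √disc = 33/20
  v_R = (−(4/5) + 33/20) / (2·(1/4)) = 17/10 m/s
check:
braking lasts T_s = (17/10)/2 = 0.8500 s
robot in T_r: 1.7000·0.1000 = 0.1700 m
robot covers 1.7000·0.8500 − ½·2.0000·0.8500² = 0.7225 m while stopping
person approaches 1.4000·(0.1000+0.8500) = 1.3300 m
margins: 0.1500+0.0200+0.1000 = 0.2700 m
sum ≈ 0.1700+0.7225+1.3300+0.2700 ≈ 2.4925 m = S ✓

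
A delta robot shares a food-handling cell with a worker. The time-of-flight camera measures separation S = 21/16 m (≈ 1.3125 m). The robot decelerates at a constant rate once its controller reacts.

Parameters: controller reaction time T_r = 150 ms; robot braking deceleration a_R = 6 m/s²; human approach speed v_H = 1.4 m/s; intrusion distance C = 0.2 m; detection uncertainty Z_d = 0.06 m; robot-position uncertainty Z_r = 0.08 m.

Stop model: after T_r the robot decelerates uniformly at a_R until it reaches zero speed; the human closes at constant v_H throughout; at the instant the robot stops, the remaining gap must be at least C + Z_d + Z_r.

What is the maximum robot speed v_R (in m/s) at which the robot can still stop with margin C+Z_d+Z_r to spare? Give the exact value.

v_R_max = 3/2 m/s = 1.5000 m/s

at the boundary: (1/12)·v² + (23/60)·v + (-61/80) = 0
  disc = (23/60)² − 4·(1/12)·(-61/80) = 361/900 ; √disc = 19/30
  v_R = (−(23/60) + 19/30) / (2·(1/12)) = 3/2 m/s
check:
stop time T_s = (3/2)/6 = 0.2500 s
reaction-phase robot travel = 1.5000·0.1500 = 0.2250 m
robot covers 1.5000·0.2500 − ½·6.0000·0.2500² = 0.1875 m while stopping
person approaches 1.4000·(0.1500+0.2500) = 0.5600 m
margins: 0.2000+0.0600+0.0800 = 0.3400 m
sum ≈ 0.2250+0.1875+0.5600+0.3400 ≈ 1.3125 m = S ✓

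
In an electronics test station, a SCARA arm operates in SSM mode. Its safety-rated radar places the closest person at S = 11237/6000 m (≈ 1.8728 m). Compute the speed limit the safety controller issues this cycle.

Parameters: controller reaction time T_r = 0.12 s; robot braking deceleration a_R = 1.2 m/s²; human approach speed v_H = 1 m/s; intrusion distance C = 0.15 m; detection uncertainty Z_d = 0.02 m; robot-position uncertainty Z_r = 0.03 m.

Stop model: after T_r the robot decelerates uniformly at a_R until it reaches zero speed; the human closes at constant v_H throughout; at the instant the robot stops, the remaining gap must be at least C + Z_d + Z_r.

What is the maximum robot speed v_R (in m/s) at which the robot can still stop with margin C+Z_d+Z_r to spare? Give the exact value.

v_R_max = 11/10 m/s = 1.1000 m/s

at the boundary: (5/12)·v² + (143/150)·v + (-9317/6000) = 0
  disc = (143/150)² − 4·(5/12)·(-9317/6000) = 34969/10000 ; √disc = 187/100
  v_R = (−(143/150) + 187/100) / (2·(5/12)) = 11/10 m/s
check:
T_s = v_R/a_R = (11/10)/(6/5) = 0.9167 s
robot in T_r: 1.1000·0.1200 = 0.1320 m
braking distance = 1.1000²/(2·1.2000) = 0.5042 m
human closes 1.0000·1.0367 = 1.0367 m
C+Z_d+Z_r = 0.1500+0.0200+0.0300 = 0.2000 m
sum ≈ 0.1320+0.5042+1.0367+0.2000 ≈ 1.8728 m = S ✓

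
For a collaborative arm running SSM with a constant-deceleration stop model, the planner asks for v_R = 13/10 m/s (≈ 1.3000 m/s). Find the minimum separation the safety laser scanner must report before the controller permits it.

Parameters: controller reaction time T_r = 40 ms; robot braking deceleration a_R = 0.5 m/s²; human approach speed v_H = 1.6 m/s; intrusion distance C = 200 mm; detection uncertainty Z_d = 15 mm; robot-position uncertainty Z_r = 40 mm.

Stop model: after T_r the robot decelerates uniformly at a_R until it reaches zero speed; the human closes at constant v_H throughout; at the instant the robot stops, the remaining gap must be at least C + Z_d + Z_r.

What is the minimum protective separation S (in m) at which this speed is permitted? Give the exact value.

S_min = 6221/1000 m = 6.2210 m

T_s = v_R/a_R = (13/10)/(1/2) = 2.6000 s
reaction-phase robot travel = 1.3000·0.0400 = 0.0520 m
robot under decel: 1.3000²/(2·0.5000) = 1.6900 m
human over T_r+T_s: 1.6000·(0.0400+2.6000) = 4.2240 m
margins: 0.2000+0.0150+0.0400 = 0.2550 m
S_min ≈ 0.0520+1.6900+4.2240+0.2550  ⇒  S_min = 6221/1000 m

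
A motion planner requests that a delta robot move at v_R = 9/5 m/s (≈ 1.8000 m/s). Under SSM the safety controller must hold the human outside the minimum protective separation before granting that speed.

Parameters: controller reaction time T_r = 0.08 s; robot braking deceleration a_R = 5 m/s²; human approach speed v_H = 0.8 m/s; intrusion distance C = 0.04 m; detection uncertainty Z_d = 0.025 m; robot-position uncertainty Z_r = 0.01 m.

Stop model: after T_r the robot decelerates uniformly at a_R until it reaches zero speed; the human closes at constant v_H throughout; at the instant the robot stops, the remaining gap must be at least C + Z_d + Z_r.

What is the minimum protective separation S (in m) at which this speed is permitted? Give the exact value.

braking lasts T_s = (9/5)/5 = 0.3600 s
reaction-phase robot travel = 1.8000·0.0800 = 0.1440 m
robot covers 1.8000·0.3600 − ½·5.0000·0.3600² = 0.3240 m while stopping
human over T_r+T_s: 0.8000·(0.0800+0.3600) = 0.3520 m
margins: 0.0400+0.0250+0.0100 = 0.0750 m
S_min ≈ 0.1440+0.3240+0.3520+0.0750  ⇒  S_min = 179/200 m

S_min = 179/200 m = 0.8950 m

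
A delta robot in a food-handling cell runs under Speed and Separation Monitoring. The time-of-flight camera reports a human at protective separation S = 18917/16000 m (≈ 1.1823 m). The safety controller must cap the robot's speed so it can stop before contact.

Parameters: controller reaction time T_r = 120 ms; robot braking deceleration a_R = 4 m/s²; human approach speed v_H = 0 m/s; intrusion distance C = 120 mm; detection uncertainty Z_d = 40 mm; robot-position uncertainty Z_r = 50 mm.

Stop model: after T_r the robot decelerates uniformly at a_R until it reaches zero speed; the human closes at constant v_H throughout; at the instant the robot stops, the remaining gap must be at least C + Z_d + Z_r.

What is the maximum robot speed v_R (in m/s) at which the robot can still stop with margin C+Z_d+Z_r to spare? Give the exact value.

at the boundary: (1/8)·v² + (3/25)·v + (-15557/16000) = 0
  disc = (3/25)² − 4·(1/8)·(-15557/16000) = 80089/160000 ; √disc = 283/400
  v_R = (−(3/25) + 283/400) / (2·(1/8)) = 47/20 m/s
check:
T_s = v_R/a_R = (47/20)/4 = 0.5875 s
robot in T_r: 2.3500·0.1200 = 0.2820 m
braking distance = 2.3500²/(2·4.0000) = 0.6903 m
human closes 0.0000·0.7075 = 0.0000 m
residual clearance needed = 0.1200+0.0400+0.0500 = 0.2100 m
sum ≈ 0.2820+0.6903+0.0000+0.2100 ≈ 1.1823 m = S ✓

v_R_max = 47/20 m/s = 2.3500 m/s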